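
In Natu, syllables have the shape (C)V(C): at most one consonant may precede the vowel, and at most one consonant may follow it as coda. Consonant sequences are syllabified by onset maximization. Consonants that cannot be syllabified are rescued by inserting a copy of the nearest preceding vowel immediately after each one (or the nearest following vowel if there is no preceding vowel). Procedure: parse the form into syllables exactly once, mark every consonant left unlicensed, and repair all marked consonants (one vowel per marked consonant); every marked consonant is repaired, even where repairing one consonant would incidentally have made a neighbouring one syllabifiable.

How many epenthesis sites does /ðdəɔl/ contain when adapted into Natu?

The unsyllabifiable consonants are /ð/; each receives one epenthetic vowel.

1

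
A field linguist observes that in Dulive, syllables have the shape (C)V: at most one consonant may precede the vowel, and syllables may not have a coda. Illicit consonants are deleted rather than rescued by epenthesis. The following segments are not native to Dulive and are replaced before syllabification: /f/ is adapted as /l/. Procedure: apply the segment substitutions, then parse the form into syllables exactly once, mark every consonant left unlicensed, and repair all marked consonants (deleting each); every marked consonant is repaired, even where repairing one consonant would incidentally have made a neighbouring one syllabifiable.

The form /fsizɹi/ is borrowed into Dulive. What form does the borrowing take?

Substitution: /f/ → /l/, giving /lsizɹi/.
Under (C)V, the unsyllabifiable consonants are /l/, /z/ (no codas are permitted; onsets are limited to one consonant).
Each unlicensed consonant is deleted: /l/, /z/.

siɹi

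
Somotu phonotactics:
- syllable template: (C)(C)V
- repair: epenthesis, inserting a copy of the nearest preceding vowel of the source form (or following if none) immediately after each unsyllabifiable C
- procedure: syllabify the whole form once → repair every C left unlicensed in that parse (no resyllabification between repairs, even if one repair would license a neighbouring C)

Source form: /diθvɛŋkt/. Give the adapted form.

diθvɛŋɛkɛtɛ

Syllabifying with onset maximization leaves /ŋ/, /k/, /t/ stranded (no codas are permitted; onsets may contain at most 2 consonants).
Inserting the epenthetic vowel yields /ŋ/ → /ŋɛ/, /k/ → /kɛ/, /t/ → /tɛ/.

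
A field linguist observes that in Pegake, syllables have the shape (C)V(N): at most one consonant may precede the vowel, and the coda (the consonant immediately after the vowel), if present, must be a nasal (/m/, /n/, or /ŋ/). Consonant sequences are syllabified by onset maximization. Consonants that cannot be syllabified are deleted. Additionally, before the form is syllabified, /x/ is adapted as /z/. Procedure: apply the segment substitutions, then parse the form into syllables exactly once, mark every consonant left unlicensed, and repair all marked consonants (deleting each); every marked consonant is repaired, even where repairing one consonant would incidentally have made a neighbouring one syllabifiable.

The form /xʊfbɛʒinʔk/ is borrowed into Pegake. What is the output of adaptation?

zʊbɛʒin

Substitution: /x/ → /z/, giving /zʊfbɛʒinʔk/.
Syllabifying with onset maximization leaves /f/, /ʔ/, /k/ stranded (only a nasal (/m/, /n/, or /ŋ/) is licensed in coda position; onsets are limited to one consonant).
Each unlicensed consonant is deleted: /f/, /ʔ/, /k/.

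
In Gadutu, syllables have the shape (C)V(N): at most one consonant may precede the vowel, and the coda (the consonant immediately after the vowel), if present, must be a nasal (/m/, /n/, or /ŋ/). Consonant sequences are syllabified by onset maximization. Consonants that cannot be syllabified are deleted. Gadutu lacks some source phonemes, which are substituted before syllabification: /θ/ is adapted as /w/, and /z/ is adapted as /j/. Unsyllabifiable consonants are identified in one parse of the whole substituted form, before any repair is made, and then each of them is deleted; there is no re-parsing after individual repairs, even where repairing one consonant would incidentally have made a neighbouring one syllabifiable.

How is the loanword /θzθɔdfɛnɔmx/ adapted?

Substitution: /θ/ → /w/, /z/ → /j/, giving /wjwɔdfɛnɔmx/.
Syllabifying with onset maximization leaves /w/, /j/, /d/, /x/ stranded (only a nasal (/m/, /n/, or /ŋ/) is licensed in coda position; onsets are limited to one consonant).
Deleting the stranded consonants removes /w/, /j/, /d/, /x/.

wɔfɛnɔm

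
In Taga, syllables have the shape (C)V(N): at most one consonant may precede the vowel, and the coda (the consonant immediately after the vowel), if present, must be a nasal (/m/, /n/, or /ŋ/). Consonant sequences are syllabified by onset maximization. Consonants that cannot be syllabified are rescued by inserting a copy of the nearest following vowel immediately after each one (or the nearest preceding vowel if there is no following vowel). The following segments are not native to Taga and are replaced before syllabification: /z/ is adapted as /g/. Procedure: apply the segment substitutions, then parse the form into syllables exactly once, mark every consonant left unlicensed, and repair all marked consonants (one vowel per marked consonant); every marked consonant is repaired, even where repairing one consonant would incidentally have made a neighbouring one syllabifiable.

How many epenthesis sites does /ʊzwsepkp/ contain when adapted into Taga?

5

After substitution the input is /ʊgwsepkp/.
The unsyllabifiable consonants are /g/, /w/, /p/, /k/, /p/; each receives one epenthetic vowel.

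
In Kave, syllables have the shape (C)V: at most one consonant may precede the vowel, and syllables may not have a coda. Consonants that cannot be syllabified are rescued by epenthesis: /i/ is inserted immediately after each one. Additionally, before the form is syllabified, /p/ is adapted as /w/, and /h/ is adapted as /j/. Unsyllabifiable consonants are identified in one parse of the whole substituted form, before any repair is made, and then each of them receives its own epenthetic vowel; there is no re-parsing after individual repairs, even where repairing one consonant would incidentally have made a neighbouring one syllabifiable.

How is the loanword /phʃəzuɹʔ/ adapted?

wijiʃəzuɹiʔi

Substitution: /p/ → /w/, /h/ → /j/, giving /wjʃəzuɹʔ/.
The consonants /w/, /j/, /ɹ/, /ʔ/ cannot be parsed into a legal (C)V syllable (no codas are permitted; onsets are limited to one consonant).
Inserting the epenthetic vowel yields /w/ → /wi/, /j/ → /ji/, /ɹ/ → /ɹi/, /ʔ/ → /ʔi/.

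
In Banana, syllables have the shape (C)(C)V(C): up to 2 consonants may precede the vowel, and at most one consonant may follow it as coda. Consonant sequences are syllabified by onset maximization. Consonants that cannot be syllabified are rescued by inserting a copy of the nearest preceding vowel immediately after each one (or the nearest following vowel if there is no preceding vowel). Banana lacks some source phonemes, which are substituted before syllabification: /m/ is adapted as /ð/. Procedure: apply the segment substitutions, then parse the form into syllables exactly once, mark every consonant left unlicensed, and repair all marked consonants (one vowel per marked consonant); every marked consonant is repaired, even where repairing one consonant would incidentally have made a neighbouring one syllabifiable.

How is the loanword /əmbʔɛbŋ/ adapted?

əðbʔɛbŋɛ

Substitution: /m/ → /ð/, giving /əðbʔɛbŋ/.
The consonants /ŋ/ cannot be parsed into a legal (C)(C)V(C) syllable (at most one coda consonant is licensed; onsets may contain at most 2 consonants).
Each unlicensed consonant becomes the onset of a new syllable: /ŋ/ → /ŋɛ/.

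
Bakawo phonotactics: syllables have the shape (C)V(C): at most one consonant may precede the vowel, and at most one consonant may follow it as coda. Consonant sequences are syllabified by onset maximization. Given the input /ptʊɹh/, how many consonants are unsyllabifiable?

The consonants /p/, /h/ cannot be parsed into a legal (C)V(C) syllable (at most one coda consonant is licensed; onsets are limited to one consonant).

2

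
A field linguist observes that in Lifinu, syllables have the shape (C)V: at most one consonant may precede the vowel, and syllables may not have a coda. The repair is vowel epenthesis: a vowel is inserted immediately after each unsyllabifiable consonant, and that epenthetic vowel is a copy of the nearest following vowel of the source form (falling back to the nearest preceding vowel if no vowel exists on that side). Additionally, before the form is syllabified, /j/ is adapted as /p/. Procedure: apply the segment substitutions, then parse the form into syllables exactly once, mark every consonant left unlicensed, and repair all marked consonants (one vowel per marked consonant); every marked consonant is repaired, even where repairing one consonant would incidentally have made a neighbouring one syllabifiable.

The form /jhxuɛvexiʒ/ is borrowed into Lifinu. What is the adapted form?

Substitution: /j/ → /p/, giving /phxuɛvexiʒ/.
Under (C)V, the unsyllabifiable consonants are /p/, /h/, /ʒ/ (no codas are permitted; onsets are limited to one consonant).
Epenthesis after each stranded consonant: /p/ → /pu/, /h/ → /hu/, /ʒ/ → /ʒi/.

puhuxuɛvexiʒi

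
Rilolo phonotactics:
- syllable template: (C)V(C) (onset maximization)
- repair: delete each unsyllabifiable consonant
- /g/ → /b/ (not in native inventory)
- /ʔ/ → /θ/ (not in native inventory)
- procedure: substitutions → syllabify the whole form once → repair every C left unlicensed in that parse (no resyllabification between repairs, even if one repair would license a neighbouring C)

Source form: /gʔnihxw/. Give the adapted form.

Substitution: /g/ → /b/, /ʔ/ → /θ/, giving /bθnihxw/.
Syllabifying with onset maximization leaves /b/, /θ/, /x/, /w/ stranded (at most one coda consonant is licensed; onsets are limited to one consonant).
Each unlicensed consonant is deleted: /b/, /θ/, /x/, /w/.

nih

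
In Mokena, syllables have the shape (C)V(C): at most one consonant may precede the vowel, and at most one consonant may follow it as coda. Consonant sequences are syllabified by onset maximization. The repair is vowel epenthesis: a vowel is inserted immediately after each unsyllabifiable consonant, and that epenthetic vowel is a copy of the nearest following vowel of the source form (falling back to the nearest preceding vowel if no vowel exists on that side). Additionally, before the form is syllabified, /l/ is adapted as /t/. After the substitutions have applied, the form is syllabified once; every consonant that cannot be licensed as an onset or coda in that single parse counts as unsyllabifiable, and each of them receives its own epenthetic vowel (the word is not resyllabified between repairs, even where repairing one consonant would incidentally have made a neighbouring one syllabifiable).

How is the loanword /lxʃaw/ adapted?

taxaʃaw

Substitution: /l/ → /t/, giving /txʃaw/.
Under (C)V(C), the unsyllabifiable consonants are /t/, /x/ (at most one coda consonant is licensed; onsets are limited to one consonant).
Epenthesis after each stranded consonant: /t/ → /ta/, /x/ → /xa/.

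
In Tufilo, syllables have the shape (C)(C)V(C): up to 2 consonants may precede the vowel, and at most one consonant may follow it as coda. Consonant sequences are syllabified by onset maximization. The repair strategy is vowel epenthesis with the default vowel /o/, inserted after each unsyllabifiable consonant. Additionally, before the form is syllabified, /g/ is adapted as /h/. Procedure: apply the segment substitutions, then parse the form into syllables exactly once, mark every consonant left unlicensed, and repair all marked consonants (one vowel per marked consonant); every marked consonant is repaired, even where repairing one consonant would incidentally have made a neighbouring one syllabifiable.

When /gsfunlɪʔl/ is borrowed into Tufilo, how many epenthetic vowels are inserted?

2

After substitution the input is /hsfunlɪʔl/.
The unsyllabifiable consonants are /h/, /l/; each receives one epenthetic vowel.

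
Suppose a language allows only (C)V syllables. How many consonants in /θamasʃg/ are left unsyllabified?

3

Under (C)V, the unsyllabifiable consonants are /s/, /ʃ/, /g/ (no codas are permitted; onsets are limited to one consonant).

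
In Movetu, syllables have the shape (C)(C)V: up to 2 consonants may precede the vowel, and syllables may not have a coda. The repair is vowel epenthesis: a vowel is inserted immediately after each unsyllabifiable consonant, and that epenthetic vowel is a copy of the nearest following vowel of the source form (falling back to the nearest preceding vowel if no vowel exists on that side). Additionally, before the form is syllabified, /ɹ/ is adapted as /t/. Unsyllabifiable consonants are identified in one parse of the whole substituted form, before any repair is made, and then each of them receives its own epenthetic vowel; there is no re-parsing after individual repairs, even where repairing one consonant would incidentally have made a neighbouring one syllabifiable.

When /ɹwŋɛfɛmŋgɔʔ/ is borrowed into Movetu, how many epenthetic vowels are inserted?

3

After substitution the input is /twŋɛfɛmŋgɔʔ/.
The unsyllabifiable consonants are /t/, /m/, /ʔ/; each receives one epenthetic vowel.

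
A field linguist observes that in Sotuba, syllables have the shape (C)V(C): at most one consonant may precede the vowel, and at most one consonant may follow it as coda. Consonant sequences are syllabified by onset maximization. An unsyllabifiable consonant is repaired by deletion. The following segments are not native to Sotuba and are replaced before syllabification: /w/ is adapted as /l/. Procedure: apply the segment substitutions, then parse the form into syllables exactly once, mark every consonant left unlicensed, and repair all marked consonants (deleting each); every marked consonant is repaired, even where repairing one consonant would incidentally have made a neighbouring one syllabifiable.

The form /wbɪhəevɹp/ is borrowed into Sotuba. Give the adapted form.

Substitution: /w/ → /l/, giving /lbɪhəevɹp/.
Syllabifying with onset maximization leaves /l/, /ɹ/, /p/ stranded (at most one coda consonant is licensed; onsets are limited to one consonant).
Deletion applies to /l/, /ɹ/, /p/.

bɪhəev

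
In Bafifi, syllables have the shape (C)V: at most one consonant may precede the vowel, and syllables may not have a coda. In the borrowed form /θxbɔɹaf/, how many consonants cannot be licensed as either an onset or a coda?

3

The consonants /θ/, /x/, /f/ cannot be parsed into a legal (C)V syllable (no codas are permitted; onsets are limited to one consonant).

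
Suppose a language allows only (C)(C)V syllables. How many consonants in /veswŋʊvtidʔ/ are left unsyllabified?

3

Under (C)(C)V, the unsyllabifiable consonants are /s/, /d/, /ʔ/ (no codas are permitted; onsets may contain at most 2 consonants).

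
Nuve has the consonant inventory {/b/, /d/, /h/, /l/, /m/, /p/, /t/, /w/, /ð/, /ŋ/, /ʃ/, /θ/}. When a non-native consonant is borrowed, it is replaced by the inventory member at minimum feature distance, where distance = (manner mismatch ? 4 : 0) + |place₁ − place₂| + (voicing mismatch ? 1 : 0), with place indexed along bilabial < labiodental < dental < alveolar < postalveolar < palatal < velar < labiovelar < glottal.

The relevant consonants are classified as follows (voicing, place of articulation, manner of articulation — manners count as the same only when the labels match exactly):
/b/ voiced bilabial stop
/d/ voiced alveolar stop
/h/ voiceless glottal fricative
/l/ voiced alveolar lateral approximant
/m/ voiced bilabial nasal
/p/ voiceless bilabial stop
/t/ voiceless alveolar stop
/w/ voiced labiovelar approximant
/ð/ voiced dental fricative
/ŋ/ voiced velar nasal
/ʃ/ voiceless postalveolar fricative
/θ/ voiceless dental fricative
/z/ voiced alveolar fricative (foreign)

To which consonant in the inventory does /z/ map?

/ð/ is closest: same manner (fricative), place distance 1 (alveolar→dental), same voicing; total 1. Next closest is /ʃ/ at distance 2.

ð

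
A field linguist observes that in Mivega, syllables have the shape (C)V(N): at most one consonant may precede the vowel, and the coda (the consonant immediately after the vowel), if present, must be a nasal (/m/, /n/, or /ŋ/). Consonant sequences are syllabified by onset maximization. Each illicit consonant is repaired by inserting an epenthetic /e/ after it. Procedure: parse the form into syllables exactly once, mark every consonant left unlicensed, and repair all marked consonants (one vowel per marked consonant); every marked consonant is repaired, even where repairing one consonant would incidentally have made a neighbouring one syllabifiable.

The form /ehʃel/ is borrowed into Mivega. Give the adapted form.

eheʃele

Syllabifying with onset maximization leaves /h/, /l/ stranded (only a nasal (/m/, /n/, or /ŋ/) is licensed in coda position; onsets are limited to one consonant).
Each unlicensed consonant becomes the onset of a new syllable: /h/ → /he/, /l/ → /le/.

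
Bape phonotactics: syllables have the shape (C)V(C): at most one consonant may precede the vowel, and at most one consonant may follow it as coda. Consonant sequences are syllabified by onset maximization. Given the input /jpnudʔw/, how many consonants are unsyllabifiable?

4

The consonants /j/, /p/, /ʔ/, /w/ cannot be parsed into a legal (C)V(C) syllable (at most one coda consonant is licensed; onsets are limited to one consonant).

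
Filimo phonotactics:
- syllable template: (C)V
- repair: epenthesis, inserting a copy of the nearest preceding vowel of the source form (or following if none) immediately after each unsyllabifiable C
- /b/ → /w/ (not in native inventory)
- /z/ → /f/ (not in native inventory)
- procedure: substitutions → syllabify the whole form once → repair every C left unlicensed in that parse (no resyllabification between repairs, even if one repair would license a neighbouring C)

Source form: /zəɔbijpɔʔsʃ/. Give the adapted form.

fəɔwijipɔʔɔsɔʃɔ

Substitution: /z/ → /f/, /b/ → /w/, giving /fəɔwijpɔʔsʃ/.
The consonants /j/, /ʔ/, /s/, /ʃ/ cannot be parsed into a legal (C)V syllable (no codas are permitted; onsets are limited to one consonant).
Inserting the epenthetic vowel yields /j/ → /ji/, /ʔ/ → /ʔɔ/, /s/ → /sɔ/, /ʃ/ → /ʃɔ/.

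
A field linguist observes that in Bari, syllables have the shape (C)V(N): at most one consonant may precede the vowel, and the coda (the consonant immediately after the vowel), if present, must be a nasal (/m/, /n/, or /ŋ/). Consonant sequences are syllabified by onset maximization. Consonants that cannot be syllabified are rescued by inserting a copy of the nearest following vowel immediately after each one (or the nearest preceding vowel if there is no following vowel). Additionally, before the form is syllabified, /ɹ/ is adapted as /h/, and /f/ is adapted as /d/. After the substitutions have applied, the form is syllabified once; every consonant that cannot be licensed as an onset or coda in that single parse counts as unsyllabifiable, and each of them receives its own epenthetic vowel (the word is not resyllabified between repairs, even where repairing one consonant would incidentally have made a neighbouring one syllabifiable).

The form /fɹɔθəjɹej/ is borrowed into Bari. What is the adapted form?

Substitution: /f/ → /d/, /ɹ/ → /h/, giving /dhɔθəjhej/.
The consonants /d/, /j/, /j/ cannot be parsed into a legal (C)V(N) syllable (only a nasal (/m/, /n/, or /ŋ/) is licensed in coda position; onsets are limited to one consonant).
Each unlicensed consonant becomes the onset of a new syllable: /d/ → /dɔ/, /j/ → /je/, /j/ → /je/.

dɔhɔθəjeheje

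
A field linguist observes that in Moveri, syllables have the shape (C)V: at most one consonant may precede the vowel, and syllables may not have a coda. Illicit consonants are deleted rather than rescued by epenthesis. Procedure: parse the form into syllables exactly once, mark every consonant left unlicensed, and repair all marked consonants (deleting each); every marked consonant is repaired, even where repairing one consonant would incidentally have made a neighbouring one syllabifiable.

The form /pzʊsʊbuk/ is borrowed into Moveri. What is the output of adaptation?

zʊsʊbu

Under (C)V, the unsyllabifiable consonants are /p/, /k/ (no codas are permitted; onsets are limited to one consonant).
Deletion applies to /p/, /k/.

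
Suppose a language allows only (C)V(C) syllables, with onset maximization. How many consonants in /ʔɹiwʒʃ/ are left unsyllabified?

The consonants /ʔ/, /ʒ/, /ʃ/ cannot be parsed into a legal (C)V(C) syllable (at most one coda consonant is licensed; onsets are limited to one consonant).

3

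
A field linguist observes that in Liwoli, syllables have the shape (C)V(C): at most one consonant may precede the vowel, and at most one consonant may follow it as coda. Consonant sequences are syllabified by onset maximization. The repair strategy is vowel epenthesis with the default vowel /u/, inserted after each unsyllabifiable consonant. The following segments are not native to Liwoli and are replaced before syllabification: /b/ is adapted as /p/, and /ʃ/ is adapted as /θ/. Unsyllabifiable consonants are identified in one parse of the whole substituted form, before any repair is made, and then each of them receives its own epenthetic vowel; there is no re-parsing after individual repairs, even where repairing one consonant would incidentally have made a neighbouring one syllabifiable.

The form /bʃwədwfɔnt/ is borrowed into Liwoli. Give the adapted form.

puθuwədwufɔntu

Substitution: /b/ → /p/, /ʃ/ → /θ/, giving /pθwədwfɔnt/.
The consonants /p/, /θ/, /w/, /t/ cannot be parsed into a legal (C)V(C) syllable (at most one coda consonant is licensed; onsets are limited to one consonant).
Inserting the epenthetic vowel yields /p/ → /pu/, /θ/ → /θu/, /w/ → /wu/, /t/ → /tu/.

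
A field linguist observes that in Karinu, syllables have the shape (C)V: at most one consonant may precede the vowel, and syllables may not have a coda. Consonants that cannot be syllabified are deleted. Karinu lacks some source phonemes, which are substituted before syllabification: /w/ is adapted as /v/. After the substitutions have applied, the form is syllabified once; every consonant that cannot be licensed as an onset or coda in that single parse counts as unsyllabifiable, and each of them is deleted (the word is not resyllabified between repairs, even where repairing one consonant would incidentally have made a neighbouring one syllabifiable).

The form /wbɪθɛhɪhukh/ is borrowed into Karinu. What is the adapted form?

Substitution: /w/ → /v/, giving /vbɪθɛhɪhukh/.
Syllabifying with onset maximization leaves /v/, /k/, /h/ stranded (no codas are permitted; onsets are limited to one consonant).
Deleting the stranded consonants removes /v/, /k/, /h/.

bɪθɛhɪhu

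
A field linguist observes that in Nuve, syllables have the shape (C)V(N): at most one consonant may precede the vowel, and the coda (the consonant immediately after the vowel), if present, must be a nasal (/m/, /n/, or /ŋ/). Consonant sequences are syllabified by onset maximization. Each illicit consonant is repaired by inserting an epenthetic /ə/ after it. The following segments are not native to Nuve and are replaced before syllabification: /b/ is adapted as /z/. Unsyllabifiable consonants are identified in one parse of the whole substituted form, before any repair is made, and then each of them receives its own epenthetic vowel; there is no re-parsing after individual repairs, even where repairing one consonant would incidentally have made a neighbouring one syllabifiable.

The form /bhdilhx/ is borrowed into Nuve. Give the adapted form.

Substitution: /b/ → /z/, giving /zhdilhx/.
Under (C)V(N), the unsyllabifiable consonants are /z/, /h/, /l/, /h/, /x/ (only a nasal (/m/, /n/, or /ŋ/) is licensed in coda position; onsets are limited to one consonant).
Inserting the epenthetic vowel yields /z/ → /zə/, /h/ → /hə/, /l/ → /lə/, /h/ → /hə/, /x/ → /xə/.

zəhədiləhəxə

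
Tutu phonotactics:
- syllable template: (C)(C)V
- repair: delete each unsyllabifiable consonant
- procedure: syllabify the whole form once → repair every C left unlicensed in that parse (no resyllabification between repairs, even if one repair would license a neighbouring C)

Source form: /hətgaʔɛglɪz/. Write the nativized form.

hətgaʔɛglɪ

Under (C)(C)V, the unsyllabifiable consonants are /z/ (no codas are permitted; onsets may contain at most 2 consonants).
Deleting the stranded consonants removes /z/.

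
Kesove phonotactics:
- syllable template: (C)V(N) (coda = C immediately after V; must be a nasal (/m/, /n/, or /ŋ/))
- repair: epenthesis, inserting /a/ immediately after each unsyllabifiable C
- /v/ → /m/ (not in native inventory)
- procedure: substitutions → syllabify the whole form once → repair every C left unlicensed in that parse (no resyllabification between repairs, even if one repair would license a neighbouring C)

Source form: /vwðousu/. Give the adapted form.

Substitution: /v/ → /m/, giving /mwðousu/.
The consonants /m/, /w/ cannot be parsed into a legal (C)V(N) syllable (only a nasal (/m/, /n/, or /ŋ/) is licensed in coda position; onsets are limited to one consonant).
Inserting the epenthetic vowel yields /m/ → /ma/, /w/ → /wa/.

mawaðousu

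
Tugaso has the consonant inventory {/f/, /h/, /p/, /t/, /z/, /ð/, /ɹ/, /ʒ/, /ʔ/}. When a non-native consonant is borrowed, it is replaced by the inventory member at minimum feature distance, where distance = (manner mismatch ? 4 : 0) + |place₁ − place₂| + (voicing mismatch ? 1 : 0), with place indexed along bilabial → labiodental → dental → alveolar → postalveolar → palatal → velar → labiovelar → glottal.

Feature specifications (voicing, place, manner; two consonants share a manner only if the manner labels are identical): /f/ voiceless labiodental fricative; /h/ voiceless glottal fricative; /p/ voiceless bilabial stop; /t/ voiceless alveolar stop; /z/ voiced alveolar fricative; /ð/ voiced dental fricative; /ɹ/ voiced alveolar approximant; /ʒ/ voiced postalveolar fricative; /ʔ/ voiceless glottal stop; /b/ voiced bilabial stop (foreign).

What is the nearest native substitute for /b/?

p

/p/ is closest: same manner (stop), place distance 0 (bilabial→bilabial), voicing differs (+1); total 1. Next closest is /t/ at distance 4.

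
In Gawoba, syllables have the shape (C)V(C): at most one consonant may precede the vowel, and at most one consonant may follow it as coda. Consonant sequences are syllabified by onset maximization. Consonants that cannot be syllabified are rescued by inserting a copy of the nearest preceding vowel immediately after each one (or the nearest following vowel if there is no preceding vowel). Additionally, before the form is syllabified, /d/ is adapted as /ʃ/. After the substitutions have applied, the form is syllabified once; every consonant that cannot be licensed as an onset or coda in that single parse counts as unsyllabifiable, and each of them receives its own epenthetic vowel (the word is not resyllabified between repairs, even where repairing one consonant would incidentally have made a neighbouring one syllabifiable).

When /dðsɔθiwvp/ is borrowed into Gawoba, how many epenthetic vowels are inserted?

After substitution the input is /ʃðsɔθiwvp/.
The unsyllabifiable consonants are /ʃ/, /ð/, /v/, /p/; each receives one epenthetic vowel.

4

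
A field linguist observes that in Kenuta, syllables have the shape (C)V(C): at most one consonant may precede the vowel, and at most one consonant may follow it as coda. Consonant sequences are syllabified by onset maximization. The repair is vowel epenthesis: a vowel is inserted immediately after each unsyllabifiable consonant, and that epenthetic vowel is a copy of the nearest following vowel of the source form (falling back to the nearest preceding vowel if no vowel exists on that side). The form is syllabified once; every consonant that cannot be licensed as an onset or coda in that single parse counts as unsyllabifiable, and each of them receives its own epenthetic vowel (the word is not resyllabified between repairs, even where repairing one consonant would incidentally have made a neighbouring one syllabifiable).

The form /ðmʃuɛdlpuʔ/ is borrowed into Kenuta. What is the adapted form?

ðumuʃuɛdlupuʔ

The consonants /ð/, /m/, /l/ cannot be parsed into a legal (C)V(C) syllable (at most one coda consonant is licensed; onsets are limited to one consonant).
Each unlicensed consonant becomes the onset of a new syllable: /ð/ → /ðu/, /m/ → /mu/, /l/ → /lu/.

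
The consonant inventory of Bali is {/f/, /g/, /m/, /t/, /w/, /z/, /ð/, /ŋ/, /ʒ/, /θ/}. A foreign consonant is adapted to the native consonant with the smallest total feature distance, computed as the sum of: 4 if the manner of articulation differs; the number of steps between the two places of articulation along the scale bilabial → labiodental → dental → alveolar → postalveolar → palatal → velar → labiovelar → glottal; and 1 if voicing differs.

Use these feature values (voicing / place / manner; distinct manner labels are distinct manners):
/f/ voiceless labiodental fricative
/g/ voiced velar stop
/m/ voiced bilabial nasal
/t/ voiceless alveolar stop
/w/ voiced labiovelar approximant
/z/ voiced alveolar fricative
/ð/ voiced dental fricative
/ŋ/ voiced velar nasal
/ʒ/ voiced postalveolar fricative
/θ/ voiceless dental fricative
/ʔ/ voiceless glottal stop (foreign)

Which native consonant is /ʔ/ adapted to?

g

/g/ is closest: same manner (stop), place distance 2 (glottal→velar), voicing differs (+1); total 3. Next closest is /t/ at distance 5.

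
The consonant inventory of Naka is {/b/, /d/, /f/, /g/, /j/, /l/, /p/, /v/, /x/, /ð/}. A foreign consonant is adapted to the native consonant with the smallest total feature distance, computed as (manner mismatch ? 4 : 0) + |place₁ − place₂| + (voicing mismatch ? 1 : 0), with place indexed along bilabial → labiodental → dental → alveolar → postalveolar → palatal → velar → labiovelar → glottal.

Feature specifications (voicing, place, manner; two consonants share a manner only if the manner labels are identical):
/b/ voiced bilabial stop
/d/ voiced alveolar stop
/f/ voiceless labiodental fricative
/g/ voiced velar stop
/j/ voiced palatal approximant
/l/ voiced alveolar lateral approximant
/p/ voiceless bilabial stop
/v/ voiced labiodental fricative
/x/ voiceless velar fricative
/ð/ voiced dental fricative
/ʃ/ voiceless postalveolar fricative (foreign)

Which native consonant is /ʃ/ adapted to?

/x/ is closest: same manner (fricative), place distance 2 (postalveolar→velar), same voicing; total 2. Next closest is /f/ at distance 3.

x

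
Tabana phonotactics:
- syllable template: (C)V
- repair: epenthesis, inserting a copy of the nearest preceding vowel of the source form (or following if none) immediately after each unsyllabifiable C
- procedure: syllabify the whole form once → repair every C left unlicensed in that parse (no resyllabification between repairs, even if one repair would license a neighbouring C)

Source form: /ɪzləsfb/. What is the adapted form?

ɪzɪləsəfəbə

Under (C)V, the unsyllabifiable consonants are /z/, /s/, /f/, /b/ (no codas are permitted; onsets are limited to one consonant).
Epenthesis after each stranded consonant: /z/ → /zɪ/, /s/ → /sə/, /f/ → /fə/, /b/ → /bə/.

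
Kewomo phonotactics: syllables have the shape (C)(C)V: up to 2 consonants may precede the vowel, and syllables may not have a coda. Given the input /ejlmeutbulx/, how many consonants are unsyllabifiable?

Syllabifying with onset maximization leaves /j/, /l/, /x/ stranded (no codas are permitted; onsets may contain at most 2 consonants).

3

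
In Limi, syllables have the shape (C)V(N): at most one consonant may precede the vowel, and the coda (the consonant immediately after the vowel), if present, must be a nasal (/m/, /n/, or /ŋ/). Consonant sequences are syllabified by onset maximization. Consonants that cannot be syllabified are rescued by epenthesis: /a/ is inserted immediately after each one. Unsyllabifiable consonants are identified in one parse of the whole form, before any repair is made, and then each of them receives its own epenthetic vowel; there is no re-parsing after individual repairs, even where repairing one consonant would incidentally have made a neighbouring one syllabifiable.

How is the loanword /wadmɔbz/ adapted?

wadamɔbaza

The consonants /d/, /b/, /z/ cannot be parsed into a legal (C)V(N) syllable (only a nasal (/m/, /n/, or /ŋ/) is licensed in coda position; onsets are limited to one consonant).
Epenthesis after each stranded consonant: /d/ → /da/, /b/ → /ba/, /z/ → /za/.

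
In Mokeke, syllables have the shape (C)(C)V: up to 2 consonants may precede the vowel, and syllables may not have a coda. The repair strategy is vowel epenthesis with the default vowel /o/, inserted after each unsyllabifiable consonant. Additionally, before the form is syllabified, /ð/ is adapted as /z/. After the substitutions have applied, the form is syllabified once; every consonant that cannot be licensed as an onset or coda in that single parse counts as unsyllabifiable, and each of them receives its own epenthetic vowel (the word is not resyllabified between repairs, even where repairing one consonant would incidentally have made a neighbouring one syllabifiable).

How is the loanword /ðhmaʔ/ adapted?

zohmaʔo

Substitution: /ð/ → /z/, giving /zhmaʔ/.
Under (C)(C)V, the unsyllabifiable consonants are /z/, /ʔ/ (no codas are permitted; onsets may contain at most 2 consonants).
Inserting the epenthetic vowel yields /z/ → /zo/, /ʔ/ → /ʔo/.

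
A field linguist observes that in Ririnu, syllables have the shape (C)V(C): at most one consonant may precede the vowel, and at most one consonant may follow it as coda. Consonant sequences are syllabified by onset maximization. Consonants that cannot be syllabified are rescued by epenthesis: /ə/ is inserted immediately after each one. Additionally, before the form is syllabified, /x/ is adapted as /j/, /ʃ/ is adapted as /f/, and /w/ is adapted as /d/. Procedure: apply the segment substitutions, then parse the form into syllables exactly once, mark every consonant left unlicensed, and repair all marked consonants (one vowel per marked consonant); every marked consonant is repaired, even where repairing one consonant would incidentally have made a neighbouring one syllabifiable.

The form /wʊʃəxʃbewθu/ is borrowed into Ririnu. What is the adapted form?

dʊfəjfəbedθu

Substitution: /w/ → /d/, /ʃ/ → /f/, /x/ → /j/, giving /dʊfəjfbedθu/.
The consonants /f/ cannot be parsed into a legal (C)V(C) syllable (at most one coda consonant is licensed; onsets are limited to one consonant).
Epenthesis after each stranded consonant: /f/ → /fə/.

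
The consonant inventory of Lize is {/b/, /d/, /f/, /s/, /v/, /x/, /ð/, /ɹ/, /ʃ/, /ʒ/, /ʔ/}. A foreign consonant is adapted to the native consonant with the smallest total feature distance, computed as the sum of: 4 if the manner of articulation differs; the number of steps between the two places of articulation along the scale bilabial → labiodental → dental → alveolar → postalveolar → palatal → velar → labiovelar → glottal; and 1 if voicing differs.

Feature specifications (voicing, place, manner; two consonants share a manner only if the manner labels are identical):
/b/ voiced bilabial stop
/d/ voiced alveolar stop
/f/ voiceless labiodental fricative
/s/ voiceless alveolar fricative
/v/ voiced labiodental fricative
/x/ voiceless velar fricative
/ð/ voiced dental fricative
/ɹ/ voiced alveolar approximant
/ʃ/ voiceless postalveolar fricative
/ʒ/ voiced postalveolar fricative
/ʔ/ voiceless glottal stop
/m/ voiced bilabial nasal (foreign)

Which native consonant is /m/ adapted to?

/b/ is closest: manner differs (nasal→stop, +4), place distance 0 (bilabial→bilabial), same voicing; total 4. Next closest is /v/ at distance 5.

b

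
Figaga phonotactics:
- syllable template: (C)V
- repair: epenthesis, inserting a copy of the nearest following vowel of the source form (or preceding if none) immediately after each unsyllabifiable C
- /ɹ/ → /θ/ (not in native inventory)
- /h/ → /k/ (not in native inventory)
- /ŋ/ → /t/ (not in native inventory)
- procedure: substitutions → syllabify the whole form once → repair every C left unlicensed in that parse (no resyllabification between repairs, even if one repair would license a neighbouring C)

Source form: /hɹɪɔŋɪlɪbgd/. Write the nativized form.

Substitution: /h/ → /k/, /ɹ/ → /θ/, /ŋ/ → /t/, giving /kθɪɔtɪlɪbgd/.
Under (C)V, the unsyllabifiable consonants are /k/, /b/, /g/, /d/ (no codas are permitted; onsets are limited to one consonant).
Epenthesis after each stranded consonant: /k/ → /kɪ/, /b/ → /bɪ/, /g/ → /gɪ/, /d/ → /dɪ/.

kɪθɪɔtɪlɪbɪgɪdɪ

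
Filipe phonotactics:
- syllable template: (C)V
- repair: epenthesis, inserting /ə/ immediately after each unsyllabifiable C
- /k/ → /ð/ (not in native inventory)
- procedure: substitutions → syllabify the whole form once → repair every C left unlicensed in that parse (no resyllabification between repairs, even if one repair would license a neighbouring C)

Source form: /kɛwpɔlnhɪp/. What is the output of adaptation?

ðɛwəpɔlənəhɪpə

Substitution: /k/ → /ð/, giving /ðɛwpɔlnhɪp/.
Under (C)V, the unsyllabifiable consonants are /w/, /l/, /n/, /p/ (no codas are permitted; onsets are limited to one consonant).
Inserting the epenthetic vowel yields /w/ → /wə/, /l/ → /lə/, /n/ → /nə/, /p/ → /pə/.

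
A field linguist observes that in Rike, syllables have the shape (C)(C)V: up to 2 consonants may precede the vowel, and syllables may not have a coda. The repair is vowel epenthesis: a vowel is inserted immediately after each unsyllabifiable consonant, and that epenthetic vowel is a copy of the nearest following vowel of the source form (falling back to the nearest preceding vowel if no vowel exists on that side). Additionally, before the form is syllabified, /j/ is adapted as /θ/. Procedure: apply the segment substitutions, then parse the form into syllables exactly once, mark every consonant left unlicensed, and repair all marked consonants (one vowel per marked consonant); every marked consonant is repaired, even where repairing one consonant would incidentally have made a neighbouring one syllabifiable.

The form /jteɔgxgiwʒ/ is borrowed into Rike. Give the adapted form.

θteɔgixgiwiʒi

Substitution: /j/ → /θ/, giving /θteɔgxgiwʒ/.
Syllabifying with onset maximization leaves /g/, /w/, /ʒ/ stranded (no codas are permitted; onsets may contain at most 2 consonants).
Inserting the epenthetic vowel yields /g/ → /gi/, /w/ → /wi/, /ʒ/ → /ʒi/.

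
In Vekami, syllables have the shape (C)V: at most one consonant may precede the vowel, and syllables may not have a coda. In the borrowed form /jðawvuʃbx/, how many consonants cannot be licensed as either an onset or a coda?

Syllabifying with onset maximization leaves /j/, /w/, /ʃ/, /b/, /x/ stranded (no codas are permitted; onsets are limited to one consonant).

5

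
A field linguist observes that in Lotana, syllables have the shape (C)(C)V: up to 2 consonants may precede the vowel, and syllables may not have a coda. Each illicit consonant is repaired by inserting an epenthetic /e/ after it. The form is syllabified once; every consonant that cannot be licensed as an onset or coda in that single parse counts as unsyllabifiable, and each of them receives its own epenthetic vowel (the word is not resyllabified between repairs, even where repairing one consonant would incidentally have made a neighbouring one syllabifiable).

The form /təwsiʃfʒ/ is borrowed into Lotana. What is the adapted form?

Under (C)(C)V, the unsyllabifiable consonants are /ʃ/, /f/, /ʒ/ (no codas are permitted; onsets may contain at most 2 consonants).
Inserting the epenthetic vowel yields /ʃ/ → /ʃe/, /f/ → /fe/, /ʒ/ → /ʒe/.

təwsiʃefeʒe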